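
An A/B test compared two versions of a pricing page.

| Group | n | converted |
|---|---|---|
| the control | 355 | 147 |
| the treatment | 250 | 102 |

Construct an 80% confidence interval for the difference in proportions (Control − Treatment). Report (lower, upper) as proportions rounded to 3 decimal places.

(-0.046, 0.058)

p̂₁ = 147/355 = 0.4141 and p̂₂ = 102/250 = 0.4080.
SE₁ = √(p̂₁(1−p̂₁)/n₁) = √(0.4141·0.5859/355) = 0.02614; SE₂ = √(0.4080·0.5920/250) = 0.03108.
Independent samples: SE of the difference = √(SE₁² + SE₂²) = √(0.0006832996 + 0.0009659664) = 0.04061.
z* for 80% confidence is 1.282, so the margin of error is 1.282 × 0.04061 = 0.05206.
Point estimate p̂₁ − p̂₂ = 0.4141 − 0.4080 = 0.0061.
0.0061 ± 0.05206 → (-0.046, 0.058).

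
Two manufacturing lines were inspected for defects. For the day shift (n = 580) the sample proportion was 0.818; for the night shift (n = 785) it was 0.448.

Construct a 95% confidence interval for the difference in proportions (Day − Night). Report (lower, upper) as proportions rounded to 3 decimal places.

Each SE is √(p̂(1−p̂)/n): √(0.8180·0.1820/580) = 0.01602 and √(0.4480·0.5520/785) = 0.01775.
SE(p̂₁ − p̂₂) = √(SE₁² + SE₂²) = √(0.0002566404 + 0.0003150625) = 0.02391, since the two samples are independent.
At 95% confidence z* = 1.960; margin = 1.960 × 0.02391 = 0.04686.
The difference is 0.8180 − 0.4480 = 0.3700, so the interval is 0.3700 ± 0.04686 = (0.323, 0.417).

(0.323, 0.417)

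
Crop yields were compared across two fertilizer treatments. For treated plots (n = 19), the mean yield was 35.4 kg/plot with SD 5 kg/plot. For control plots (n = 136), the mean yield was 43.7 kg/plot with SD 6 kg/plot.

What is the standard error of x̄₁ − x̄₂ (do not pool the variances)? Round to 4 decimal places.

Standard errors of each mean: 5/√19 = 1.1471 and 6/√136 = 0.5145.
SE(x̄₁ − x̄₂) = √(1.1471² + 0.5145²) = 1.2572 for independent samples with unequal variances.

1.2572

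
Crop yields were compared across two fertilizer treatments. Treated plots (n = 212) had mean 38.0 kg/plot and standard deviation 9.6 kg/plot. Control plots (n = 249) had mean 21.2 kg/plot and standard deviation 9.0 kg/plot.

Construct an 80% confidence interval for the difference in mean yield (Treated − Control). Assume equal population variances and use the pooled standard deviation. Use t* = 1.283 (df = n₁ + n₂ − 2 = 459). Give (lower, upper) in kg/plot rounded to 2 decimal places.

(15.69, 17.91)

Pooled variance s_p² = [211·9.6² + 248·9.0²] / (212+249−2) = 86.1302, so s_p = 9.2806.
SE_diff = s_p·√(1/n₁ + 1/n₂) = 9.2806·√(1/212 + 1/249) = 0.8673.
t* = 1.283; margin = 1.283 × 0.8673 = 1.1127.
Difference = 38.0 − 21.2 = 16.8000.
16.8000 ± 1.1127 → (15.69, 17.91).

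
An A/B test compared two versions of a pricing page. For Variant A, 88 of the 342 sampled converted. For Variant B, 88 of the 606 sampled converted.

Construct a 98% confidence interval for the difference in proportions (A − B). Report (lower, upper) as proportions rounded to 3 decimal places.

First, p̂₁ = 88/342 = 0.2573; p̂₂ = 88/606 = 0.1452.
The two standard errors are √(0.2573×0.7427/342) = 0.02364 and √(0.1452×0.8548/606) = 0.01431.
Because the samples are independent, SE_diff = √(0.02364² + 0.01431²) = 0.02763.
Using z* = 2.326 for 98%, ME = 2.326 × 0.02763 = 0.06427.
p̂₁ − p̂₂ = 0.1121; interval 0.1121 ± 0.06427 gives (0.048, 0.176).

(0.048, 0.176)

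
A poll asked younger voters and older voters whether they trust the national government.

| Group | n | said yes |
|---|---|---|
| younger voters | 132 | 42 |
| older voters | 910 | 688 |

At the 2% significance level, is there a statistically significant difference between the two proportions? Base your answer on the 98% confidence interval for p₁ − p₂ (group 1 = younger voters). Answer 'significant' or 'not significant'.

significant

First, p̂₁ = 42/132 = 0.3182; p̂₂ = 688/910 = 0.7560.
The two standard errors are √(0.3182×0.6818/132) = 0.04054 and √(0.7560×0.2440/910) = 0.01424.
Because the samples are independent, SE_diff = √(0.04054² + 0.01424²) = 0.04297.
Using z* = 2.326 for 98%, ME = 2.326 × 0.04297 = 0.09995.
p̂₁ − p̂₂ = -0.4378; interval -0.4378 ± 0.09995 gives (-0.53775, -0.33785).
The interval (-0.53775, -0.33785) does not contain 0, so the difference is significant.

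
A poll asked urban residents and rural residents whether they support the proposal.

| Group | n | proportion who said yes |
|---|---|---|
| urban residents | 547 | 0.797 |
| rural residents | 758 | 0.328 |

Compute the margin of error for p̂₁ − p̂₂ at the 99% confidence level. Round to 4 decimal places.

0.0624

Each SE is √(p̂(1−p̂)/n): √(0.7970·0.2030/547) = 0.01720 and √(0.3280·0.6720/758) = 0.01705.
SE(p̂₁ − p̂₂) = √(SE₁² + SE₂²) = √(0.00029584 + 0.0002907025) = 0.02422, since the two samples are independent.
At 99% confidence z* = 2.576; margin = 2.576 × 0.02422 = 0.06239.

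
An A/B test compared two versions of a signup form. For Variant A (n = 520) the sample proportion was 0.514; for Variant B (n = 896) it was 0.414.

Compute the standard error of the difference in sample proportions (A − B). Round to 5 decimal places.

SE₁ = √(p̂₁(1−p̂₁)/n₁) = √(0.5140·0.4860/520) = 0.02192; SE₂ = √(0.4140·0.5860/896) = 0.01645.
Independent samples: SE of the difference = √(SE₁² + SE₂²) = √(0.0004804864 + 0.0002706025) = 0.02741.

0.02741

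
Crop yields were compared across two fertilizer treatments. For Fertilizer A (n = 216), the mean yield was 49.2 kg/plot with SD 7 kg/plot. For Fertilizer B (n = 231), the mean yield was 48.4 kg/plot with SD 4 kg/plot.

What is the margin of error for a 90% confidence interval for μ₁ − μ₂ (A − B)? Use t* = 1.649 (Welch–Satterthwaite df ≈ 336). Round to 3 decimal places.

0.897

SE₁ = s₁/√n₁ = 7/√216 = 0.4763; SE₂ = 4/√231 = 0.2632.
Independent samples, unequal variances: SE_diff = √(SE₁² + SE₂²) = √(0.22686169 + 0.06927424) = 0.5442.
t* = 1.649, so margin of error = 1.649 × 0.5442 = 0.8974.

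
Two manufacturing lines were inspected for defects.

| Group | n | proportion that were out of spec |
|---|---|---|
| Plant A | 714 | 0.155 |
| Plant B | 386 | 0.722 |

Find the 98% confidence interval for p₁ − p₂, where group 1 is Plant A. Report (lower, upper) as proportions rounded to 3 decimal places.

The two standard errors are √(0.1550×0.8450/714) = 0.01354 and √(0.7220×0.2780/386) = 0.02280.
Because the samples are independent, SE_diff = √(0.01354² + 0.02280²) = 0.02652.
Using z* = 2.326 for 98%, ME = 2.326 × 0.02652 = 0.06169.
p̂₁ − p̂₂ = -0.5670; interval -0.5670 ± 0.06169 gives (-0.629, -0.505).

(-0.629, -0.505)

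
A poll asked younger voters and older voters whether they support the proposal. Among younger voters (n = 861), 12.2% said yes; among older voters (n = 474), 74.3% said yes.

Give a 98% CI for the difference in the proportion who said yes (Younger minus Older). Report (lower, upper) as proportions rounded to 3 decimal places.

(-0.674, -0.568)

SE₁ = √(p̂₁(1−p̂₁)/n₁) = √(0.1220·0.8780/861) = 0.01115; SE₂ = √(0.7430·0.2570/474) = 0.02007.
Independent samples: SE of the difference = √(SE₁² + SE₂²) = √(0.0001243225 + 0.0004028049) = 0.02296.
z* for 98% confidence is 2.326, so the margin of error is 2.326 × 0.02296 = 0.05340.
Point estimate p̂₁ − p̂₂ = 0.1220 − 0.7430 = -0.6210.
-0.6210 ± 0.05340 → (-0.674, -0.568).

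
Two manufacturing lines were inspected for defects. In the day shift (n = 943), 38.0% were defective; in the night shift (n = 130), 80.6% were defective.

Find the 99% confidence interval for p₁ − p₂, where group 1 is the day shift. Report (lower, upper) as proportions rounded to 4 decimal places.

The two standard errors are √(0.3800×0.6200/943) = 0.01581 and √(0.8060×0.1940/130) = 0.03468.
Because the samples are independent, SE_diff = √(0.01581² + 0.03468²) = 0.03811.
Using z* = 2.576 for 99%, ME = 2.576 × 0.03811 = 0.09817.
p̂₁ − p̂₂ = -0.4260; interval -0.4260 ± 0.09817 gives (-0.5242, -0.3278).

(-0.5242, -0.3278)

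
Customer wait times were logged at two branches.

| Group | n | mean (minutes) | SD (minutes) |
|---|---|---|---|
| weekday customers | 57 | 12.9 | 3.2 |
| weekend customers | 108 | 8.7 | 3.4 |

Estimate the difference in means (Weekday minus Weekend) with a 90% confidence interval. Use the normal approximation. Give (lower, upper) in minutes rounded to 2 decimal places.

Per-group SEs: s₁/√n₁ = 3.2/√57 = 0.4239, s₂/√n₂ = 3.4/√108 = 0.3272.
Unpooled SE of the difference: √(0.17969121 + 0.10705984) = 0.5355.
Margin of error = z* · SE = 1.645 × 0.5355 = 0.8809.
x̄₁ − x̄₂ = 12.9 − 8.7 = 4.2000.
CI: 4.2000 ± 0.8809 = (3.32, 5.08).

(3.32, 5.08)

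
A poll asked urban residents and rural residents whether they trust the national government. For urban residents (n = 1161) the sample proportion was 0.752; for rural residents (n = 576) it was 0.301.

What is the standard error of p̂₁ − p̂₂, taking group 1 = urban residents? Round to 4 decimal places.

0.0229

The two standard errors are √(0.7520×0.2480/1161) = 0.01267 and √(0.3010×0.6990/576) = 0.01911.
Because the samples are independent, SE_diff = √(0.01267² + 0.01911²) = 0.02293.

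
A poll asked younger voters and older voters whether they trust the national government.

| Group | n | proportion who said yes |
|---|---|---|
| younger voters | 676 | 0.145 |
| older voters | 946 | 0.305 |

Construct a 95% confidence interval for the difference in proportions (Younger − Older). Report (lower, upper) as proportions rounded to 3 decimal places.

(-0.200, -0.120)

Each SE is √(p̂(1−p̂)/n): √(0.1450·0.8550/676) = 0.01354 and √(0.3050·0.6950/946) = 0.01497.
SE(p̂₁ − p̂₂) = √(SE₁² + SE₂²) = √(0.0001833316 + 0.0002241009) = 0.02018, since the two samples are independent.
At 95% confidence z* = 1.960; margin = 1.960 × 0.02018 = 0.03955.
The difference is 0.1450 − 0.3050 = -0.1600, so the interval is -0.1600 ± 0.03955 = (-0.200, -0.120).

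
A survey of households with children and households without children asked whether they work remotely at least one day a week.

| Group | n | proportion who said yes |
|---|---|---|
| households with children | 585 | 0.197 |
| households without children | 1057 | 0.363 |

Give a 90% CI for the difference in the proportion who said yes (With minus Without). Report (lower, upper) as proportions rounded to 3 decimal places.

The two standard errors are √(0.1970×0.8030/585) = 0.01644 and √(0.3630×0.6370/1057) = 0.01479.
Because the samples are independent, SE_diff = √(0.01644² + 0.01479²) = 0.02211.
Using z* = 1.645 for 90%, ME = 1.645 × 0.02211 = 0.03637.
p̂₁ − p̂₂ = -0.1660; interval -0.1660 ± 0.03637 gives (-0.202, -0.130).

(-0.202, -0.130)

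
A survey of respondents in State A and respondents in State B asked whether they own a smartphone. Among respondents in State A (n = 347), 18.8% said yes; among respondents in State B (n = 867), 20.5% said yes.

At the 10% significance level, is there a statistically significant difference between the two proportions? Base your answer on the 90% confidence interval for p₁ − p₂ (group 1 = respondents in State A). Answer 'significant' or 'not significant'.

not significant

SE₁ = √(p̂₁(1−p̂₁)/n₁) = √(0.1880·0.8120/347) = 0.02097; SE₂ = √(0.2050·0.7950/867) = 0.01371.
Independent samples: SE of the difference = √(SE₁² + SE₂²) = √(0.0004397409 + 0.0001879641) = 0.02505.
z* for 90% confidence is 1.645, so the margin of error is 1.645 × 0.02505 = 0.04121.
Point estimate p̂₁ − p̂₂ = 0.1880 − 0.2050 = -0.0170.
-0.0170 ± 0.04121 → (-0.05821, 0.02421).
The interval (-0.05821, 0.02421) contains 0, so the difference is not significant.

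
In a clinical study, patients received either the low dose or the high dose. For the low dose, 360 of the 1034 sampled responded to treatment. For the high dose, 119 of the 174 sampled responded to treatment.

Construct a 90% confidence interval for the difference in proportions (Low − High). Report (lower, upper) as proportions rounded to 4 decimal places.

p̂₁ = 360/1034 = 0.3482 and p̂₂ = 119/174 = 0.6839.
SE₁ = √(p̂₁(1−p̂₁)/n₁) = √(0.3482·0.6518/1034) = 0.01482; SE₂ = √(0.6839·0.3161/174) = 0.03525.
Independent samples: SE of the difference = √(SE₁² + SE₂²) = √(0.0002196324 + 0.0012425625) = 0.03824.
z* for 90% confidence is 1.645, so the margin of error is 1.645 × 0.03824 = 0.06290.
Point estimate p̂₁ − p̂₂ = 0.3482 − 0.6839 = -0.3357.
-0.3357 ± 0.06290 → (-0.3986, -0.2728).

(-0.3986, -0.2728)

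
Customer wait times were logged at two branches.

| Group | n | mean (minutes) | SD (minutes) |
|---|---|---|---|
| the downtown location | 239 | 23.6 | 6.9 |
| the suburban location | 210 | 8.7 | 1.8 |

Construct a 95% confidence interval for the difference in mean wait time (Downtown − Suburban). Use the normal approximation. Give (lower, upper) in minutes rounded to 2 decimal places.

SE₁ = s₁/√n₁ = 6.9/√239 = 0.4463; SE₂ = 1.8/√210 = 0.1242.
Independent samples, unequal variances: SE_diff = √(SE₁² + SE₂²) = √(0.19918369 + 0.01542564) = 0.4633.
z* = 1.960, so margin of error = 1.960 × 0.4633 = 0.9081.
Difference in means = 23.6 − 8.7 = 14.9000.
14.9000 ± 0.9081 → (13.99, 15.81).

(13.99, 15.81)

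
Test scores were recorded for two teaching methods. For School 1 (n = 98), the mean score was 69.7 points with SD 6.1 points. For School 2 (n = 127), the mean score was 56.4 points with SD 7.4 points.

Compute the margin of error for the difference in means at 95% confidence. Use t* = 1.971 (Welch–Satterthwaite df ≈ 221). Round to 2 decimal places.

1.77

SE₁ = s₁/√n₁ = 6.1/√98 = 0.6162; SE₂ = 7.4/√127 = 0.6566.
Independent samples, unequal variances: SE_diff = √(SE₁² + SE₂²) = √(0.37970244 + 0.43112356) = 0.9005.
t* = 1.971, so margin of error = 1.971 × 0.9005 = 1.7749.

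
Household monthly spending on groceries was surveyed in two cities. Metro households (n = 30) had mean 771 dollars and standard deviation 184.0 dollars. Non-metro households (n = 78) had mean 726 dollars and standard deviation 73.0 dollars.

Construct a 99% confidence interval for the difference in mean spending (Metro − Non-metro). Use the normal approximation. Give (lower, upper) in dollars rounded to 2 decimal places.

(-44.12, 134.12)

Per-group SEs: s₁/√n₁ = 184.0/√30 = 33.5937, s₂/√n₂ = 73.0/√78 = 8.2656.
Unpooled SE of the difference: √(1128.53667969 + 68.32014336) = 34.5956.
Margin of error = z* · SE = 2.576 × 34.5956 = 89.1183.
x̄₁ − x̄₂ = 771 − 726 = 45.0000.
CI: 45.0000 ± 89.1183 = (-44.12, 134.12).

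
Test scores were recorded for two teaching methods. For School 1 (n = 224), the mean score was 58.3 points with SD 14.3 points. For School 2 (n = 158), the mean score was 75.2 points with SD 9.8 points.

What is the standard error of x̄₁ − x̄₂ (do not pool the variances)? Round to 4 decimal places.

Standard errors of each mean: 14.3/√224 = 0.9555 and 9.8/√158 = 0.7796.
SE(x̄₁ − x̄₂) = √(0.9555² + 0.7796²) = 1.2332 for independent samples with unequal variances.

1.2332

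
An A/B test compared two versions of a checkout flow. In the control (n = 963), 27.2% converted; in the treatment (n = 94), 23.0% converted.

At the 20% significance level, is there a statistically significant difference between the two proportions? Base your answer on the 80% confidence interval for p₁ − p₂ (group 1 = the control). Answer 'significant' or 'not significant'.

Each SE is √(p̂(1−p̂)/n): √(0.2720·0.7280/963) = 0.01434 and √(0.2300·0.7700/94) = 0.04341.
SE(p̂₁ − p̂₂) = √(SE₁² + SE₂²) = √(0.0002056356 + 0.0018844281) = 0.04572, since the two samples are independent.
At 80% confidence z* = 1.282; margin = 1.282 × 0.04572 = 0.05861.
The difference is 0.2720 − 0.2300 = 0.0420, so the interval is 0.0420 ± 0.05861 = (-0.01661, 0.10061).
The interval (-0.01661, 0.10061) contains 0, so the difference is not significant.

not significant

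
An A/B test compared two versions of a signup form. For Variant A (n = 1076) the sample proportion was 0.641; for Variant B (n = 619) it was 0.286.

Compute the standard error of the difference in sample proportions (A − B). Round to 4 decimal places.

0.0233

The two standard errors are √(0.6410×0.3590/1076) = 0.01462 and √(0.2860×0.7140/619) = 0.01816.
Because the samples are independent, SE_diff = √(0.01462² + 0.01816²) = 0.02331.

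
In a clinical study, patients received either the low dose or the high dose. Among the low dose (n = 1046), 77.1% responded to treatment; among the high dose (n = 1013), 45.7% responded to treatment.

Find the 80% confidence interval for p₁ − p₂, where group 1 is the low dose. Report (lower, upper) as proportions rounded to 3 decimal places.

Each SE is √(p̂(1−p̂)/n): √(0.7710·0.2290/1046) = 0.01299 and √(0.4570·0.5430/1013) = 0.01565.
SE(p̂₁ − p̂₂) = √(SE₁² + SE₂²) = √(0.0001687401 + 0.0002449225) = 0.02034, since the two samples are independent.
At 80% confidence z* = 1.282; margin = 1.282 × 0.02034 = 0.02608.
The difference is 0.7710 − 0.4570 = 0.3140, so the interval is 0.3140 ± 0.02608 = (0.288, 0.340).

(0.288, 0.340)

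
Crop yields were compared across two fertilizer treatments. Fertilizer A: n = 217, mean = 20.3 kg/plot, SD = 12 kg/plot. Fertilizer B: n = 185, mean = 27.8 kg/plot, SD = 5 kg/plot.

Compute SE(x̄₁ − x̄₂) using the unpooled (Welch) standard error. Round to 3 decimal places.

Per-group SEs: s₁/√n₁ = 12/√217 = 0.8146, s₂/√n₂ = 5/√185 = 0.3676.
Unpooled SE of the difference: √(0.66357316 + 0.13512976) = 0.8937.

0.894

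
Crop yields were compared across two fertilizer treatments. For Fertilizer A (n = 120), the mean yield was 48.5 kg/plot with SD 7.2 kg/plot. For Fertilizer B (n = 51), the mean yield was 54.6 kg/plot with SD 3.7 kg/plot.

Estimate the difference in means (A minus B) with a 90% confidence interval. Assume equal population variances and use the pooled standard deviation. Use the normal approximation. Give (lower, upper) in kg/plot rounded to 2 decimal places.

(-7.85, -4.35)

Pooled variance s_p² = [119·7.2² + 50·3.7²] / (120+51−2) = 40.5530, so s_p = 6.3681.
SE_diff = s_p·√(1/n₁ + 1/n₂) = 6.3681·√(1/120 + 1/51) = 1.0645.
z* = 1.645; margin = 1.645 × 1.0645 = 1.7511.
Difference = 48.5 − 54.6 = -6.1000.
-6.1000 ± 1.7511 → (-7.85, -4.35).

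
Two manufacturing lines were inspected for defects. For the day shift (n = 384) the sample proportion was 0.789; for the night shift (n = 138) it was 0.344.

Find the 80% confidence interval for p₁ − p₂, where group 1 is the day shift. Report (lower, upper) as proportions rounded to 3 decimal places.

(0.387, 0.503)

Each SE is √(p̂(1−p̂)/n): √(0.7890·0.2110/384) = 0.02082 and √(0.3440·0.6560/138) = 0.04044.
SE(p̂₁ − p̂₂) = √(SE₁² + SE₂²) = √(0.0004334724 + 0.0016353936) = 0.04548, since the two samples are independent.
At 80% confidence z* = 1.282; margin = 1.282 × 0.04548 = 0.05831.
The difference is 0.7890 − 0.3440 = 0.4450, so the interval is 0.4450 ± 0.05831 = (0.387, 0.503).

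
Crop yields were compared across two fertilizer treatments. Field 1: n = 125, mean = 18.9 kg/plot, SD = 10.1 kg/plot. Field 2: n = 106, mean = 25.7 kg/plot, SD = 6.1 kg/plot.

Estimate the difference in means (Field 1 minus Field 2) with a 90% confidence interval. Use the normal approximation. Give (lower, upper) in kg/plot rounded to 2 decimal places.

SE₁ = s₁/√n₁ = 10.1/√125 = 0.9034; SE₂ = 6.1/√106 = 0.5925.
Independent samples, unequal variances: SE_diff = √(SE₁² + SE₂²) = √(0.81613156 + 0.35105625) = 1.0804.
z* = 1.645, so margin of error = 1.645 × 1.0804 = 1.7773.
Difference in means = 18.9 − 25.7 = -6.8000.
-6.8000 ± 1.7773 → (-8.58, -5.02).

(-8.58, -5.02)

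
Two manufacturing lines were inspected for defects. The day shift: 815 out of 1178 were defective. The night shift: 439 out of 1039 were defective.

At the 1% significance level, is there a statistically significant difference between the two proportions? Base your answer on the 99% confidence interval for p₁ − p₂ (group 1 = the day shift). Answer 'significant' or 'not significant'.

First, p̂₁ = 815/1178 = 0.6919; p̂₂ = 439/1039 = 0.4225.
The two standard errors are √(0.6919×0.3081/1178) = 0.01345 and √(0.4225×0.5775/1039) = 0.01532.
Because the samples are independent, SE_diff = √(0.01345² + 0.01532²) = 0.02039.
Using z* = 2.576 for 99%, ME = 2.576 × 0.02039 = 0.05252.
p̂₁ − p̂₂ = 0.2694; interval 0.2694 ± 0.05252 gives (0.21688, 0.32192).
The interval (0.21688, 0.32192) does not contain 0, so the difference is significant.

significant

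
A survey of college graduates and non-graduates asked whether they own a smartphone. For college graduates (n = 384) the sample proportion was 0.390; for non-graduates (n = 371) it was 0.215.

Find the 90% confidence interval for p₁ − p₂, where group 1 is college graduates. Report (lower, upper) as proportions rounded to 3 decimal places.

SE₁ = √(p̂₁(1−p̂₁)/n₁) = √(0.3900·0.6100/384) = 0.02489; SE₂ = √(0.2150·0.7850/371) = 0.02133.
Independent samples: SE of the difference = √(SE₁² + SE₂²) = √(0.0006195121 + 0.0004549689) = 0.03278.
z* for 90% confidence is 1.645, so the margin of error is 1.645 × 0.03278 = 0.05392.
Point estimate p̂₁ − p̂₂ = 0.3900 − 0.2150 = 0.1750.
0.1750 ± 0.05392 → (0.121, 0.229).

(0.121, 0.229)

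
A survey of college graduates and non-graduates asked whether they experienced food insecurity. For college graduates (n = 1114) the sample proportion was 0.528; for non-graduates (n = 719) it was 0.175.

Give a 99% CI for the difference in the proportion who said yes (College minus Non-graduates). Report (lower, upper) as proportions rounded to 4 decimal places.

(0.2999, 0.4061)

Each SE is √(p̂(1−p̂)/n): √(0.5280·0.4720/1114) = 0.01496 and √(0.1750·0.8250/719) = 0.01417.
SE(p̂₁ − p̂₂) = √(SE₁² + SE₂²) = √(0.0002238016 + 0.0002007889) = 0.02061, since the two samples are independent.
At 99% confidence z* = 2.576; margin = 2.576 × 0.02061 = 0.05309.
The difference is 0.5280 − 0.1750 = 0.3530, so the interval is 0.3530 ± 0.05309 = (0.2999, 0.4061).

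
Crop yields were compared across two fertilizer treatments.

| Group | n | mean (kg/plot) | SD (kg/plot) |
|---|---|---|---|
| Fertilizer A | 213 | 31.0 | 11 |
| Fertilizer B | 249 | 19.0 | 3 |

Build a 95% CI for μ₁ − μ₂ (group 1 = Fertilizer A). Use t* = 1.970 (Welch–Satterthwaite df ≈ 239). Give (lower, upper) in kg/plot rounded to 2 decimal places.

Per-group SEs: s₁/√n₁ = 11/√213 = 0.7537, s₂/√n₂ = 3/√249 = 0.1901.
Unpooled SE of the difference: √(0.56806369 + 0.03613801) = 0.7773.
Margin of error = t* · SE = 1.970 × 0.7773 = 1.5313.
x̄₁ − x̄₂ = 31.0 − 19.0 = 12.0000.
CI: 12.0000 ± 1.5313 = (10.47, 13.53).

(10.47, 13.53)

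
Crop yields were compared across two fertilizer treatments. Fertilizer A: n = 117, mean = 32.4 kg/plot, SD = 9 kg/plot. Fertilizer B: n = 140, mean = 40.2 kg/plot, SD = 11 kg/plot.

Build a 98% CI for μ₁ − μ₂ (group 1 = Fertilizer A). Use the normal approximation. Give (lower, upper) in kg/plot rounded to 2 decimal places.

Per-group SEs: s₁/√n₁ = 9/√117 = 0.8321, s₂/√n₂ = 11/√140 = 0.9297.
Unpooled SE of the difference: √(0.69239041 + 0.86434209) = 1.2477.
Margin of error = z* · SE = 2.326 × 1.2477 = 2.9022.
x̄₁ − x̄₂ = 32.4 − 40.2 = -7.8000.
CI: -7.8000 ± 2.9022 = (-10.70, -4.90).

(-10.70, -4.90)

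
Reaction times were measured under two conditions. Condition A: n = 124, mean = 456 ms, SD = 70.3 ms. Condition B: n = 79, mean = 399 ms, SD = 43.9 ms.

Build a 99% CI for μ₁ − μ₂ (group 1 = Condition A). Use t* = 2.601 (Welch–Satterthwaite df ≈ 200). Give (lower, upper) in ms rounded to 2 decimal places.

(36.15, 77.85)

Standard errors of each mean: 70.3/√124 = 6.3131 and 43.9/√79 = 4.9391.
SE(x̄₁ − x̄₂) = √(6.3131² + 4.9391²) = 8.0156 for independent samples with unequal variances.
With t* = 2.601, the margin is 2.601 × 8.0156 = 20.8486.
x̄₁ − x̄₂ = 456 − 399 = 57.0000; the interval is 57.0000 ± 20.8486 = (36.15, 77.85).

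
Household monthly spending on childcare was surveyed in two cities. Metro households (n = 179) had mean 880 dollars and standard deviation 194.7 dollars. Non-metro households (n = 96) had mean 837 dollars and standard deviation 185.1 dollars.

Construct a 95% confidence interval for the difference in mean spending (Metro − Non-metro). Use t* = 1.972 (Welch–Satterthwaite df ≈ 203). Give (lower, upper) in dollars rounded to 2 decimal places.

Per-group SEs: s₁/√n₁ = 194.7/√179 = 14.5526, s₂/√n₂ = 185.1/√96 = 18.8917.
Unpooled SE of the difference: √(211.77816676 + 356.89632889) = 23.8469.
Margin of error = t* · SE = 1.972 × 23.8469 = 47.0261.
x̄₁ − x̄₂ = 880 − 837 = 43.0000.
CI: 43.0000 ± 47.0261 = (-4.03, 90.03).

(-4.03, 90.03)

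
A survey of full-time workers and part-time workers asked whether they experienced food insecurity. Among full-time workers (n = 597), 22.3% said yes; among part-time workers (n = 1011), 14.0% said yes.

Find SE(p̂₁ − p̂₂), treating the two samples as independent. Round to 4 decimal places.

0.0202

The two standard errors are √(0.2230×0.7770/597) = 0.01704 and √(0.1400×0.8600/1011) = 0.01091.
Because the samples are independent, SE_diff = √(0.01704² + 0.01091²) = 0.02023.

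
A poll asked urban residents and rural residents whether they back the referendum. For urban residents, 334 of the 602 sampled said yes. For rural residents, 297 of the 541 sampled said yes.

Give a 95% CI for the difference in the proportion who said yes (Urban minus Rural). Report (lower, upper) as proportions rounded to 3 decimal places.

(-0.052, 0.064)

First, p̂₁ = 334/602 = 0.5548; p̂₂ = 297/541 = 0.5490.
The two standard errors are √(0.5548×0.4452/602) = 0.02026 and √(0.5490×0.4510/541) = 0.02139.
Because the samples are independent, SE_diff = √(0.02026² + 0.02139²) = 0.02946.
Using z* = 1.960 for 95%, ME = 1.960 × 0.02946 = 0.05774.
p̂₁ − p̂₂ = 0.0058; interval 0.0058 ± 0.05774 gives (-0.052, 0.064).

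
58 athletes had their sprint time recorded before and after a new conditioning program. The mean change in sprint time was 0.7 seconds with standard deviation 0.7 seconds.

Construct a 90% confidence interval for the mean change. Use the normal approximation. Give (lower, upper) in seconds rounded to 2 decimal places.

(0.55, 0.85)

Paired design: SE = s_d/√n = 0.7/√58 = 0.0919.
z* = 1.645; margin of error = 1.645 × 0.0919 = 0.1512.
0.7 ± 0.1512 → (0.55, 0.85).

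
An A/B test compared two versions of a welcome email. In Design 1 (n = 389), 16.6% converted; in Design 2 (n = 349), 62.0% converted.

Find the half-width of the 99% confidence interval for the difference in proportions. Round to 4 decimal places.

Each SE is √(p̂(1−p̂)/n): √(0.1660·0.8340/389) = 0.01887 and √(0.6200·0.3800/349) = 0.02598.
SE(p̂₁ − p̂₂) = √(SE₁² + SE₂²) = √(0.0003560769 + 0.0006749604) = 0.03211, since the two samples are independent.
At 99% confidence z* = 2.576; margin = 2.576 × 0.03211 = 0.08272.

0.0827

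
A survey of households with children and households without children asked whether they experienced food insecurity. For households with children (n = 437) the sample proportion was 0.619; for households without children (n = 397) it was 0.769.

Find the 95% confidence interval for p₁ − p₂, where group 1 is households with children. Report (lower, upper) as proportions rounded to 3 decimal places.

Each SE is √(p̂(1−p̂)/n): √(0.6190·0.3810/437) = 0.02323 and √(0.7690·0.2310/397) = 0.02115.
SE(p̂₁ − p̂₂) = √(SE₁² + SE₂²) = √(0.0005396329 + 0.0004473225) = 0.03142, since the two samples are independent.
At 95% confidence z* = 1.960; margin = 1.960 × 0.03142 = 0.06158.
The difference is 0.6190 − 0.7690 = -0.1500, so the interval is -0.1500 ± 0.06158 = (-0.212, -0.088).

(-0.212, -0.088)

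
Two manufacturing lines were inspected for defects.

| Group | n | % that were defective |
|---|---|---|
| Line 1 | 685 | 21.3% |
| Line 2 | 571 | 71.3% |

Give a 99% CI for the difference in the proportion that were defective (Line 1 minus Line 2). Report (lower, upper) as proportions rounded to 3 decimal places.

The two standard errors are √(0.2130×0.7870/685) = 0.01564 and √(0.7130×0.2870/571) = 0.01893.
Because the samples are independent, SE_diff = √(0.01564² + 0.01893²) = 0.02456.
Using z* = 2.576 for 99%, ME = 2.576 × 0.02456 = 0.06327.
p̂₁ − p̂₂ = -0.5000; interval -0.5000 ± 0.06327 gives (-0.563, -0.437).

(-0.563, -0.437)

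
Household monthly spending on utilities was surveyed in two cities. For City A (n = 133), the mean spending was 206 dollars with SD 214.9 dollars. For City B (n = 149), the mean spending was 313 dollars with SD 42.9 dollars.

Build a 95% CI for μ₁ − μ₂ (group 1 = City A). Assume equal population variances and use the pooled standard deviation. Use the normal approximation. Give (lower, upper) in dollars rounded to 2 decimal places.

(-142.26, -71.74)

Pooled variance s_p² = [132·214.9² + 148·42.9²] / (133+149−2) = 22744.3071, so s_p = 150.8122.
SE_diff = s_p·√(1/n₁ + 1/n₂) = 150.8122·√(1/133 + 1/149) = 17.9905.
z* = 1.960; margin = 1.960 × 17.9905 = 35.2614.
Difference = 206 − 313 = -107.0000.
-107.0000 ± 35.2614 → (-142.26, -71.74).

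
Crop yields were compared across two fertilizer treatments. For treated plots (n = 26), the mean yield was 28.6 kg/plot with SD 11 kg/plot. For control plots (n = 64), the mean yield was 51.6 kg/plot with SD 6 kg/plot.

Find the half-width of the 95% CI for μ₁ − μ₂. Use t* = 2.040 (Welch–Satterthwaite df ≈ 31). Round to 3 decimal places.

4.659

SE₁ = s₁/√n₁ = 11/√26 = 2.1573; SE₂ = 6/√64 = 0.7500.
Independent samples, unequal variances: SE_diff = √(SE₁² + SE₂²) = √(4.65394329 + 0.5625) = 2.2840.
t* = 2.040, so margin of error = 2.040 × 2.2840 = 4.6594.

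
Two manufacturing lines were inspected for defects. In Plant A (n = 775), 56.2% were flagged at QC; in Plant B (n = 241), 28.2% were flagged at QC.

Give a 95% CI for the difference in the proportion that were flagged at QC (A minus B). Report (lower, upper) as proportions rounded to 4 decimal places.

Each SE is √(p̂(1−p̂)/n): √(0.5620·0.4380/775) = 0.01782 and √(0.2820·0.7180/241) = 0.02899.
SE(p̂₁ − p̂₂) = √(SE₁² + SE₂²) = √(0.0003175524 + 0.0008404201) = 0.03403, since the two samples are independent.
At 95% confidence z* = 1.960; margin = 1.960 × 0.03403 = 0.06670.
The difference is 0.5620 − 0.2820 = 0.2800, so the interval is 0.2800 ± 0.06670 = (0.2133, 0.3467).

(0.2133, 0.3467)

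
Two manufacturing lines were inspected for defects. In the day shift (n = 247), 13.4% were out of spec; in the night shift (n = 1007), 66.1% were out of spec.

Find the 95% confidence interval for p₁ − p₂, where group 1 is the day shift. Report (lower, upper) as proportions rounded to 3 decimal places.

(-0.579, -0.475)

SE₁ = √(p̂₁(1−p̂₁)/n₁) = √(0.1340·0.8660/247) = 0.02168; SE₂ = √(0.6610·0.3390/1007) = 0.01492.
Independent samples: SE of the difference = √(SE₁² + SE₂²) = √(0.0004700224 + 0.0002226064) = 0.02632.
z* for 95% confidence is 1.960, so the margin of error is 1.960 × 0.02632 = 0.05159.
Point estimate p̂₁ − p̂₂ = 0.1340 − 0.6610 = -0.5270.
-0.5270 ± 0.05159 → (-0.579, -0.475).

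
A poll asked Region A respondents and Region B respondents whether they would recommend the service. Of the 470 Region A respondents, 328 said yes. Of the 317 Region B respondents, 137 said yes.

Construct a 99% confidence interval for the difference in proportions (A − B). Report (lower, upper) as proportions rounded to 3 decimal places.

First, p̂₁ = 328/470 = 0.6979; p̂₂ = 137/317 = 0.4322.
The two standard errors are √(0.6979×0.3021/470) = 0.02118 and √(0.4322×0.5678/317) = 0.02782.
Because the samples are independent, SE_diff = √(0.02118² + 0.02782²) = 0.03496.
Using z* = 2.576 for 99%, ME = 2.576 × 0.03496 = 0.09006.
p̂₁ − p̂₂ = 0.2657; interval 0.2657 ± 0.09006 gives (0.176, 0.356).

(0.176, 0.356)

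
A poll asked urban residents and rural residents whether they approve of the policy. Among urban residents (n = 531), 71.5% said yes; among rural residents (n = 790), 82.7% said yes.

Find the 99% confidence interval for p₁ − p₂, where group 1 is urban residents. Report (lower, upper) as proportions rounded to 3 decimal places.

(-0.173, -0.051)

The two standard errors are √(0.7150×0.2850/531) = 0.01959 and √(0.8270×0.1730/790) = 0.01346.
Because the samples are independent, SE_diff = √(0.01959² + 0.01346²) = 0.02377.
Using z* = 2.576 for 99%, ME = 2.576 × 0.02377 = 0.06123.
p̂₁ − p̂₂ = -0.1120; interval -0.1120 ± 0.06123 gives (-0.173, -0.051).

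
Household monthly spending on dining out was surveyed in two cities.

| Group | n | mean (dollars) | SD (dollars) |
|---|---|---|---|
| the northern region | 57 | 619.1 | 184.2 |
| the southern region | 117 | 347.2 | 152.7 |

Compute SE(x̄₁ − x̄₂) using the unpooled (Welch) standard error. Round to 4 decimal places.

Standard errors of each mean: 184.2/√57 = 24.3979 and 152.7/√117 = 14.1171.
SE(x̄₁ − x̄₂) = √(24.3979² + 14.1171²) = 28.1878 for independent samples with unequal variances.

28.1878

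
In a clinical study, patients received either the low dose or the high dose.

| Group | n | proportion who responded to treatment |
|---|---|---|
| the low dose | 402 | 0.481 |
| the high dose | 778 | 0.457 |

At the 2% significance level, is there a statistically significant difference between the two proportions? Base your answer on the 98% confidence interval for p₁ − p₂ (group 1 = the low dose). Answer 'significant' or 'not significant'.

Each SE is √(p̂(1−p̂)/n): √(0.4810·0.5190/402) = 0.02492 and √(0.4570·0.5430/778) = 0.01786.
SE(p̂₁ − p̂₂) = √(SE₁² + SE₂²) = √(0.0006210064 + 0.0003189796) = 0.03066, since the two samples are independent.
At 98% confidence z* = 2.326; margin = 2.326 × 0.03066 = 0.07132.
The difference is 0.4810 − 0.4570 = 0.0240, so the interval is 0.0240 ± 0.07132 = (-0.04732, 0.09532).
The interval (-0.04732, 0.09532) contains 0, so the difference is not significant.

not significant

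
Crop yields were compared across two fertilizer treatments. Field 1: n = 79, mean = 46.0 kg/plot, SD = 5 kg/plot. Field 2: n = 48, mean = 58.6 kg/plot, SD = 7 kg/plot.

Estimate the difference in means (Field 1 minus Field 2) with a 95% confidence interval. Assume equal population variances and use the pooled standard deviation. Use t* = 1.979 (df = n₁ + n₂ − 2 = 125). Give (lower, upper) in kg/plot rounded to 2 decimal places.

(-14.71, -10.49)

Pooled variance s_p² = [78·5² + 47·7²] / (79+48−2) = 34.0240, so s_p = 5.8330.
SE_diff = s_p·√(1/n₁ + 1/n₂) = 5.8330·√(1/79 + 1/48) = 1.0675.
t* = 1.979; margin = 1.979 × 1.0675 = 2.1126.
Difference = 46.0 − 58.6 = -12.6000.
-12.6000 ± 2.1126 → (-14.71, -10.49).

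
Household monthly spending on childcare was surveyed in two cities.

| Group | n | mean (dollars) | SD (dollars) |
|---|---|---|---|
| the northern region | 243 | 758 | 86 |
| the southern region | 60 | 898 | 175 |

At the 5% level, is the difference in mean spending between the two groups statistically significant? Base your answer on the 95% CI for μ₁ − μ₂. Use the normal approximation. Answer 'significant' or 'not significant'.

significant

Per-group SEs: s₁/√n₁ = 86/√243 = 5.5169, s₂/√n₂ = 175/√60 = 22.5924.
Unpooled SE of the difference: √(30.43618561 + 510.41653776) = 23.2562.
Margin of error = z* · SE = 1.960 × 23.2562 = 45.5822.
x̄₁ − x̄₂ = 758 − 898 = -140.0000.
CI: -140.0000 ± 45.5822 = (-185.5822, -94.4178).
The interval (-185.5822, -94.4178) does not contain 0, so the difference is significant.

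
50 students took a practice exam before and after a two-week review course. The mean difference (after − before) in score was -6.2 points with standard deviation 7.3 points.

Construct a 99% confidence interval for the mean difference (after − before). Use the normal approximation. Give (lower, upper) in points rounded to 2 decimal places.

Paired design: SE = s_d/√n = 7.3/√50 = 1.0324.
z* = 2.576; margin of error = 2.576 × 1.0324 = 2.6595.
-6.2 ± 2.6595 → (-8.86, -3.54).

(-8.86, -3.54)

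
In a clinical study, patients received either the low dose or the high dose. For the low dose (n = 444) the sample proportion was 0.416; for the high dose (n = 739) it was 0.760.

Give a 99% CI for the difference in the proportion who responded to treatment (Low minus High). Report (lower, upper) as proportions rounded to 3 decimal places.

SE₁ = √(p̂₁(1−p̂₁)/n₁) = √(0.4160·0.5840/444) = 0.02339; SE₂ = √(0.7600·0.2400/739) = 0.01571.
Independent samples: SE of the difference = √(SE₁² + SE₂²) = √(0.0005470921 + 0.0002468041) = 0.02818.
z* for 99% confidence is 2.576, so the margin of error is 2.576 × 0.02818 = 0.07259.
Point estimate p̂₁ − p̂₂ = 0.4160 − 0.7600 = -0.3440.
-0.3440 ± 0.07259 → (-0.417, -0.271).

(-0.417, -0.271)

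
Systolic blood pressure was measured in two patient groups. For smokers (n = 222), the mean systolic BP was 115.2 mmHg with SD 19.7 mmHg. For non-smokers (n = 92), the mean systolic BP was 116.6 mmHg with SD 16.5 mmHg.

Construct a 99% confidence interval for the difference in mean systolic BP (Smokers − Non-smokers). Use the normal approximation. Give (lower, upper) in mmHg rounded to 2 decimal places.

(-6.99, 4.19)

SE₁ = s₁/√n₁ = 19.7/√222 = 1.3222; SE₂ = 16.5/√92 = 1.7202.
Independent samples, unequal variances: SE_diff = √(SE₁² + SE₂²) = √(1.74821284 + 2.95908804) = 2.1696.
z* = 2.576, so margin of error = 2.576 × 2.1696 = 5.5889.
Difference in means = 115.2 − 116.6 = -1.4000.
-1.4000 ± 5.5889 → (-6.99, 4.19).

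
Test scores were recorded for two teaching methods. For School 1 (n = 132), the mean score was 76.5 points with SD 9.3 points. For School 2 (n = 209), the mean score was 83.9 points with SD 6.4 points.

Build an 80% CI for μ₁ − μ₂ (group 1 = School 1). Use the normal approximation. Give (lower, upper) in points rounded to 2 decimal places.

Per-group SEs: s₁/√n₁ = 9.3/√132 = 0.8095, s₂/√n₂ = 6.4/√209 = 0.4427.
Unpooled SE of the difference: √(0.65529025 + 0.19598329) = 0.9226.
Margin of error = z* · SE = 1.282 × 0.9226 = 1.1828.
x̄₁ − x̄₂ = 76.5 − 83.9 = -7.4000.
CI: -7.4000 ± 1.1828 = (-8.58, -6.22).

(-8.58, -6.22)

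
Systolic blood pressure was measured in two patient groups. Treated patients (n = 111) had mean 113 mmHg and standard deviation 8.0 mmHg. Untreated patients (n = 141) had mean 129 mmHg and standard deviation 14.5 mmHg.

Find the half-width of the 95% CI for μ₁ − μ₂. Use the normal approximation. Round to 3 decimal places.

SE₁ = s₁/√n₁ = 8.0/√111 = 0.7593; SE₂ = 14.5/√141 = 1.2211.
Independent samples, unequal variances: SE_diff = √(SE₁² + SE₂²) = √(0.57653649 + 1.49108521) = 1.4379.
z* = 1.960, so margin of error = 1.960 × 1.4379 = 2.8183.

2.818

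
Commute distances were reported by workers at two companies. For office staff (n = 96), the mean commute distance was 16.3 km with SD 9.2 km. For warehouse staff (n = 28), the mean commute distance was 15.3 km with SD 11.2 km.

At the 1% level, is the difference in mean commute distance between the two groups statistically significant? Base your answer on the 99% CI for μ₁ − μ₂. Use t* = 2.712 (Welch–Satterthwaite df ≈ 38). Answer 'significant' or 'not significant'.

Standard errors of each mean: 9.2/√96 = 0.9390 and 11.2/√28 = 2.1166.
SE(x̄₁ − x̄₂) = √(0.9390² + 2.1166²) = 2.3155 for independent samples with unequal variances.
With t* = 2.712, the margin is 2.712 × 2.3155 = 6.2796.
x̄₁ − x̄₂ = 16.3 − 15.3 = 1.0000; the interval is 1.0000 ± 6.2796 = (-5.2796, 7.2796).
The interval (-5.2796, 7.2796) contains 0, so the difference is not significant.

not significant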